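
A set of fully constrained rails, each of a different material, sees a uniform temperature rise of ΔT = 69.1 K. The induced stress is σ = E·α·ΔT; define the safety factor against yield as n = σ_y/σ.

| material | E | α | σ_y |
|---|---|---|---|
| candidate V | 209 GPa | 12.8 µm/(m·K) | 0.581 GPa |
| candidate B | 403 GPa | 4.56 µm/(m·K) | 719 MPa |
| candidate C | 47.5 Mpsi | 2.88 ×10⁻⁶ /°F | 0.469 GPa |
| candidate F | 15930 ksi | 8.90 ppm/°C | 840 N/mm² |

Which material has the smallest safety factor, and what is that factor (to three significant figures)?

In consistent units (E in GPa, α in ×10⁻⁶/K, σ_y in MPa):
  candidate V: E = 209.0, α = 12.8, σ_y = 581.0 → σ = 185 MPa, n = 3.14
  candidate B: E = 403.0, α = 4.56, σ_y = 719.0 → σ = 127 MPa, n = 5.66
  candidate C: E = 327.5, α = 5.18, σ_y = 469.0 → σ = 117 MPa, n = 4.00
  candidate F: E = 109.8, α = 8.90, σ_y = 840.0 → σ = 67.5 MPa, n = 12.4
Smallest n: candidate V with n = 3.14.

candidate V, n = 3.14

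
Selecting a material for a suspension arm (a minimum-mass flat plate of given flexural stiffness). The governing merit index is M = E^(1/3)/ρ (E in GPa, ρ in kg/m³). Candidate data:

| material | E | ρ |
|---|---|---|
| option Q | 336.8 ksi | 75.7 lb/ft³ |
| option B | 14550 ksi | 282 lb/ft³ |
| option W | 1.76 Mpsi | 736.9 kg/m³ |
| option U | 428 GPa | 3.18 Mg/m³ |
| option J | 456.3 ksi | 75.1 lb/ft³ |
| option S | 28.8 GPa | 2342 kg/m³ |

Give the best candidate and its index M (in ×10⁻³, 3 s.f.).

option W, M = 3.12×10⁻³

Normalizing units and computing the index:
  option Q: E = 2.322 GPa, ρ = 1213 kg/m³
  option B: E = 100.3 GPa, ρ = 4517 kg/m³
  option W: E = 12.13 GPa, ρ = 736.9 kg/m³
  option U: E = 428.0 GPa, ρ = 3180 kg/m³
  option J: E = 3.146 GPa, ρ = 1203 kg/m³
  option S: E = 28.80 GPa, ρ = 2342 kg/m³
  option W: M = 3.12×10⁻³
  option U: M = 2.37×10⁻³
  option S: M = 1.31×10⁻³
  option J: M = 1.22×10⁻³
  option Q: M = 1.09×10⁻³
  option B: M = 1.03×10⁻³
Option W has the largest M.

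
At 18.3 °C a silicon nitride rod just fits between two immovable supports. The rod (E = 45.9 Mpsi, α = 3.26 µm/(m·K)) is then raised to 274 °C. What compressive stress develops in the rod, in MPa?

E = 45.9 Mpsi = 316.5 GPa.
ΔT = 255.7 K. Constrained thermal stress σ = E·α·ΔT = 316.5×10³ MPa × 3.26×10⁻⁶ × 255.7 = 264 MPa (compressive).

264 MPa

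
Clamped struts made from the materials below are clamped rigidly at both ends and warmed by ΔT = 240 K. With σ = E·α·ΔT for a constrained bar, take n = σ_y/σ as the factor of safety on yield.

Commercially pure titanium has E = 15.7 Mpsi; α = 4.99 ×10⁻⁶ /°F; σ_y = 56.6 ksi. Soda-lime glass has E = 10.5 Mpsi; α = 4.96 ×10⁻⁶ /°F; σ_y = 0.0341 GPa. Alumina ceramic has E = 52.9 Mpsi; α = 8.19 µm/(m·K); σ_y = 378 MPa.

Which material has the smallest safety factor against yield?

Per material, after unit conversion:
  commercially pure titanium: E = 108.2, α = 8.98, σ_y = 390.2 → σ = 233 MPa, n = 1.67
  soda-lime glass: E = 72.39, α = 8.93, σ_y = 34.10 → σ = 155 MPa, n = 0.220
  alumina ceramic: E = 364.7, α = 8.19, σ_y = 378.0 → σ = 717 MPa, n = 0.527
The minimum is soda-lime glass at n = 0.220.

soda-lime glass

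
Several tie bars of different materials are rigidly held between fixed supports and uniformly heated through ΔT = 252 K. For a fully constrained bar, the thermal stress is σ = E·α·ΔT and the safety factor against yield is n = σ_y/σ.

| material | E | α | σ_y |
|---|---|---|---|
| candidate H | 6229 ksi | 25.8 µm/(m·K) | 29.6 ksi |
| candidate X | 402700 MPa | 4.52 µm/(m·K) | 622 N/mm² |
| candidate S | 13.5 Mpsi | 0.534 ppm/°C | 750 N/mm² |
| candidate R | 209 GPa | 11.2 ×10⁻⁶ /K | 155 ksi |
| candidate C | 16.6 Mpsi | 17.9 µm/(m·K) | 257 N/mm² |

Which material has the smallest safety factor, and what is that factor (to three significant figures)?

candidate C, n = 0.498

Per material, after unit conversion:
  candidate H: E = 42.95, α = 25.8, σ_y = 204.1 → σ = 279 MPa, n = 0.731
  candidate X: E = 402.7, α = 4.52, σ_y = 622.0 → σ = 459 MPa, n = 1.36
  candidate S: E = 93.08, α = 0.534, σ_y = 750.0 → σ = 12.5 MPa, n = 59.9
  candidate R: E = 209.0, α = 11.2, σ_y = 1069 → σ = 590 MPa, n = 1.81
  candidate C: E = 114.5, α = 17.9, σ_y = 257.0 → σ = 516 MPa, n = 0.498
Candidate C has the lowest safety factor, n = 0.498.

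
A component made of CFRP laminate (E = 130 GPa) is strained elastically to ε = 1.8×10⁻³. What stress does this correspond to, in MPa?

234 MPa

σ = E·ε = 130000 MPa × 1.8×10⁻³ = 234 MPa.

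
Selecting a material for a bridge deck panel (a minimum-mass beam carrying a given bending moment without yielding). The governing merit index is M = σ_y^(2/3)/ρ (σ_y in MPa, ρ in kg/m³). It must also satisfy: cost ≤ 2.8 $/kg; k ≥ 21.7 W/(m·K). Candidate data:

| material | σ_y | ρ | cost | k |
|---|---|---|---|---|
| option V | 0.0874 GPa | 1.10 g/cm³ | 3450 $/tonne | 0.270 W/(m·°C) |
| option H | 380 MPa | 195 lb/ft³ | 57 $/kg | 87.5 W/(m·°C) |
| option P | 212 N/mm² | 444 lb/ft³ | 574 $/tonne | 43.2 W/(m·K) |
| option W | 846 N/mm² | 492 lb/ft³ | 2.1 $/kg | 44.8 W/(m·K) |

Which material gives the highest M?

Screen on constraints: cost ≤ 2.8 $/kg; k ≥ 21.7 W/(m·K). Survivors: option P, option W.
Normalizing units and computing the index:
  option P: σ_y = 212.0 MPa, ρ = 7112 kg/m³
  option W: σ_y = 846.0 MPa, ρ = 7881 kg/m³
  option W: M = 11.3×10⁻³
  option P: M = 5.00×10⁻³
Highest index: option W.

option W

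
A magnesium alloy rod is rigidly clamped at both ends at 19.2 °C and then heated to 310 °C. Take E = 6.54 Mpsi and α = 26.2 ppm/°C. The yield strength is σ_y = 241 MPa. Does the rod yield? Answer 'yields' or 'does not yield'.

yields

E = 6.54 Mpsi = 45.09 GPa.
ΔT = 290.8 K. Constrained thermal stress σ = E·α·ΔT = 45.09×10³ MPa × 26.2×10⁻⁶ × 290.8 = 344 MPa (compressive).
Compare to σ_y = 241 MPa: σ ≥ σ_y, so it yields.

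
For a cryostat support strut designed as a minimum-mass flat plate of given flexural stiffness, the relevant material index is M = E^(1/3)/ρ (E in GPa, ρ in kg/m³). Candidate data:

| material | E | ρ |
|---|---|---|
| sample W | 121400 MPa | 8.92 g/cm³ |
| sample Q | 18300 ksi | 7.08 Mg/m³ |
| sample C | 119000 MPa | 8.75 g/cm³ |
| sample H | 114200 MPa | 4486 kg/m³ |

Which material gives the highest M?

sample H

Normalizing units and computing the index:
  sample W: E = 121.4 GPa, ρ = 8920 kg/m³
  sample Q: E = 126.2 GPa, ρ = 7080 kg/m³
  sample C: E = 119.0 GPa, ρ = 8750 kg/m³
  sample H: E = 114.2 GPa, ρ = 4486 kg/m³
  sample H: M = 1.08×10⁻³
  sample Q: M = 0.708×10⁻³
  sample C: M = 0.562×10⁻³
  sample W: M = 0.555×10⁻³
Sample H has the largest M.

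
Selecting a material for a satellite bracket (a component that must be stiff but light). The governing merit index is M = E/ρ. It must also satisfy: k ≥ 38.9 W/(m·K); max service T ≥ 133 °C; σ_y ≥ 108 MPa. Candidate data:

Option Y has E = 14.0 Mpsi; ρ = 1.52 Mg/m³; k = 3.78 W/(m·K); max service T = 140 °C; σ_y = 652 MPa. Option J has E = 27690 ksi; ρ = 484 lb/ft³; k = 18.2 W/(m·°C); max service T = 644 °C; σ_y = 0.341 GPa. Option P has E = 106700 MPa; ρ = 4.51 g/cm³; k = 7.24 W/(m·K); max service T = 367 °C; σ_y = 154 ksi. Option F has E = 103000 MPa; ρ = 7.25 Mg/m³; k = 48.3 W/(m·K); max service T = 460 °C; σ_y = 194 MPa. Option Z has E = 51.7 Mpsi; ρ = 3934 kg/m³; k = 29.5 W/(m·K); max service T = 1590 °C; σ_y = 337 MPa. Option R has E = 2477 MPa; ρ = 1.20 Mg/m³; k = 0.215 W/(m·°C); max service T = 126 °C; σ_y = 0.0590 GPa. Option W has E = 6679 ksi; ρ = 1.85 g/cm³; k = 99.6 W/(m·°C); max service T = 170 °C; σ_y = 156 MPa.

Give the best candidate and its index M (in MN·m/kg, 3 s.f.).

Screen on constraints: k ≥ 38.9 W/(m·K); max service T ≥ 133 °C; σ_y ≥ 108 MPa. Survivors: option F, option W.
Putting every candidate on a common basis:
  option F: E = 103.0 GPa, ρ = 7250 kg/m³
  option W: E = 46.05 GPa, ρ = 1850 kg/m³
  option W: M = 24.9 MN·m/kg
  option F: M = 14.2 MN·m/kg
Highest index: option W.

option W, M = 24.9 MN·m/kg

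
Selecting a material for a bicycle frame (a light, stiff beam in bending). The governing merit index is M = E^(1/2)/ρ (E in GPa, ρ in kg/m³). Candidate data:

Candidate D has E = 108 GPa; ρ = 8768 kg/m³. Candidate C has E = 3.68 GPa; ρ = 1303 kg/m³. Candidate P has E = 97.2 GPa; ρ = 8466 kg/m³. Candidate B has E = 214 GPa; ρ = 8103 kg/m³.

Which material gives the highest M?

candidate B

Evaluate M for each candidate:
  candidate B: M = 1.81×10⁻³
  candidate C: M = 1.47×10⁻³
  candidate D: M = 1.19×10⁻³
  candidate P: M = 1.16×10⁻³
The maximum is for candidate B.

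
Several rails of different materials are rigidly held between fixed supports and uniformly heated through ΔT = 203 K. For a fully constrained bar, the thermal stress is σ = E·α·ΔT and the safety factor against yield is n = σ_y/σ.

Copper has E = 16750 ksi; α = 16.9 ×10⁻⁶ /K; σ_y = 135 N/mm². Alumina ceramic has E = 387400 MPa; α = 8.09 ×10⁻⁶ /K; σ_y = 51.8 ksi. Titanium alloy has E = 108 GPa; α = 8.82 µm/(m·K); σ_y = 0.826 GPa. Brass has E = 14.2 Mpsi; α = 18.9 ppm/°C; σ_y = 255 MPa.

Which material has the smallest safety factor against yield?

In consistent units (E in GPa, α in ×10⁻⁶/K, σ_y in MPa):
  copper: E = 115.5, α = 16.9, σ_y = 135.0 → σ = 396 MPa, n = 0.341
  alumina ceramic: E = 387.4, α = 8.09, σ_y = 357.1 → σ = 636 MPa, n = 0.561
  titanium alloy: E = 108.0, α = 8.82, σ_y = 826.0 → σ = 193 MPa, n = 4.27
  brass: E = 97.91, α = 18.9, σ_y = 255.0 → σ = 376 MPa, n = 0.679
The minimum is copper at n = 0.341.

copper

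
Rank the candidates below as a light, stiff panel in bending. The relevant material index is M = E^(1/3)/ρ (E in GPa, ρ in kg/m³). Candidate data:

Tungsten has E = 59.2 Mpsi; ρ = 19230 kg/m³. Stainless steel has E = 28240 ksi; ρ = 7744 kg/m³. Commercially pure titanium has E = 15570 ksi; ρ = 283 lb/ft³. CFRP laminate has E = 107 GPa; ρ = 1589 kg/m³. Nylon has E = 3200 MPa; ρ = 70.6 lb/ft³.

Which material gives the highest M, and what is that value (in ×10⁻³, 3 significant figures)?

Normalizing units and computing the index:
  tungsten: E = 408.2 GPa, ρ = 19230 kg/m³
  stainless steel: E = 194.7 GPa, ρ = 7744 kg/m³
  commercially pure titanium: E = 107.4 GPa, ρ = 4533 kg/m³
  CFRP laminate: E = 107.0 GPa, ρ = 1589 kg/m³
  nylon: E = 3.200 GPa, ρ = 1131 kg/m³
  CFRP laminate: M = 2.99×10⁻³
  nylon: M = 1.30×10⁻³
  commercially pure titanium: M = 1.05×10⁻³
  stainless steel: M = 0.748×10⁻³
  tungsten: M = 0.386×10⁻³
Highest index: CFRP laminate.

CFRP laminate, M = 2.99×10⁻³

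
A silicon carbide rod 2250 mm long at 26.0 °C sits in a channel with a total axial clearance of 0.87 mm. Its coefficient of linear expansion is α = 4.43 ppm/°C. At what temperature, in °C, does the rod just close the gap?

113 °C

α·L₀·ΔT = 0.87 mm ⇒ ΔT = 0.87 / (4.43×10⁻⁶ × 2250.0) = 87.28 K.
T = 26.0 + 87.28 = 113.3 °C.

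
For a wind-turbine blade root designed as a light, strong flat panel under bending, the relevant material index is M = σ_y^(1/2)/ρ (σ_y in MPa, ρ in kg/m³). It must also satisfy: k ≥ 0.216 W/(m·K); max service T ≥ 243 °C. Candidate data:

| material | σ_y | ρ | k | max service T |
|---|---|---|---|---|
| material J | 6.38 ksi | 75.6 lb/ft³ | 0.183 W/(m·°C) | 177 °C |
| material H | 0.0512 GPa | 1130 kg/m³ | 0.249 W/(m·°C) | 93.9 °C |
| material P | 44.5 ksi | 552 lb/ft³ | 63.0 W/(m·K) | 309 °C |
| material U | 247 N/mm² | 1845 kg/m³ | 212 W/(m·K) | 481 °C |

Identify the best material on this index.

Screen on constraints: k ≥ 0.216 W/(m·K); max service T ≥ 243 °C. Survivors: material P, material U.
In SI units:
  material P: σ_y = 306.8 MPa, ρ = 8842 kg/m³
  material U: σ_y = 247.0 MPa, ρ = 1845 kg/m³
  material U: M = 8.52×10⁻³
  material P: M = 1.98×10⁻³
Highest index: material U.

material U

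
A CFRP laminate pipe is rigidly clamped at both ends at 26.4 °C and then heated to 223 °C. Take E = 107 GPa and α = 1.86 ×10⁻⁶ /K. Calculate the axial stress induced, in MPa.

39.1 MPa

ΔT = 196.6 K. Constrained thermal stress σ = E·α·ΔT = 107.0×10³ MPa × 1.86×10⁻⁶ × 196.6 = 39.1 MPa (compressive).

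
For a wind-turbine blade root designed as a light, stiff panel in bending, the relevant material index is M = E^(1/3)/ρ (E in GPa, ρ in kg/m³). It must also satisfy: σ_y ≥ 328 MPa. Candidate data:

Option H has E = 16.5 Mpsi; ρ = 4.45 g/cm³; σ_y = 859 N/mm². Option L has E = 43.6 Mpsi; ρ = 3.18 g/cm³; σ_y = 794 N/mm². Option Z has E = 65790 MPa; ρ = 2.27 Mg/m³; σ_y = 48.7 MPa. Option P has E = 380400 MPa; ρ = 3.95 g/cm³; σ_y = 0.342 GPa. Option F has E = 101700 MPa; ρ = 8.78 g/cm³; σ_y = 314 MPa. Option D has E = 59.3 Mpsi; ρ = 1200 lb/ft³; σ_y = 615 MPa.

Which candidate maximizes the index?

Screen on constraints: σ_y ≥ 328 MPa. Survivors: option H, option L, option P, option D.
Putting every candidate on a common basis:
  option H: E = 113.8 GPa, ρ = 4450 kg/m³
  option L: E = 300.6 GPa, ρ = 3180 kg/m³
  option P: E = 380.4 GPa, ρ = 3950 kg/m³
  option D: E = 408.9 GPa, ρ = 19220 kg/m³
  option L: M = 2.11×10⁻³
  option P: M = 1.83×10⁻³
  option H: M = 1.09×10⁻³
  option D: M = 0.386×10⁻³
The maximum is for option L.

option L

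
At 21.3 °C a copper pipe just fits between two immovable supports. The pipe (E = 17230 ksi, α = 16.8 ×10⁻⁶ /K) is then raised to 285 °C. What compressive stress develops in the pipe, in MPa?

526 MPa

E = 17230 ksi = 118.8 GPa.
ΔT = 263.7 K. Constrained thermal stress σ = E·α·ΔT = 118.8×10³ MPa × 16.8×10⁻⁶ × 263.7 = 526 MPa (compressive).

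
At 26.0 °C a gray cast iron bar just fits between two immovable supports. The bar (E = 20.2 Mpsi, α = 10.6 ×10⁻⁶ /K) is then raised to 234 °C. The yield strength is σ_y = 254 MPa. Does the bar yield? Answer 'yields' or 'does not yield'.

E = 20.2 Mpsi = 139.3 GPa.
ΔT = 208.0 K. Constrained thermal stress σ = E·α·ΔT = 139.3×10³ MPa × 10.6×10⁻⁶ × 208.0 = 307 MPa (compressive).
Compare to σ_y = 254 MPa: σ ≥ σ_y, so it yields.

yields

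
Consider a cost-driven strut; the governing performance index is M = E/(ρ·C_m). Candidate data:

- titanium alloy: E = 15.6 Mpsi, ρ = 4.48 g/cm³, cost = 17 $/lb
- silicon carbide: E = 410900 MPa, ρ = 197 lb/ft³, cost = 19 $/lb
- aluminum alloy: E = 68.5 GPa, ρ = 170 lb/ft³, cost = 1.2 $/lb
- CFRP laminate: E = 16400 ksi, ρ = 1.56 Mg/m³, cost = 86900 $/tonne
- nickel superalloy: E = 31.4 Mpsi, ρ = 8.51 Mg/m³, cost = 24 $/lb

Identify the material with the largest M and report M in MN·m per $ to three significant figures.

Normalizing units and computing the index:
  titanium alloy: E = 107.6 GPa, ρ = 4480 kg/m³, cost = 37.48 $/kg
  silicon carbide: E = 410.9 GPa, ρ = 3156 kg/m³, cost = 41.89 $/kg
  aluminum alloy: E = 68.50 GPa, ρ = 2723 kg/m³, cost = 2.646 $/kg
  CFRP laminate: E = 113.1 GPa, ρ = 1560 kg/m³, cost = 86.90 $/kg
  nickel superalloy: E = 216.5 GPa, ρ = 8510 kg/m³, cost = 52.91 $/kg
  aluminum alloy: M = 9.51 MN·m per $
  silicon carbide: M = 3.11 MN·m per $
  CFRP laminate: M = 0.834 MN·m per $
  titanium alloy: M = 0.641 MN·m per $
  nickel superalloy: M = 0.481 MN·m per $
Highest index: aluminum alloy.

aluminum alloy, M = 9.51 MN·m per $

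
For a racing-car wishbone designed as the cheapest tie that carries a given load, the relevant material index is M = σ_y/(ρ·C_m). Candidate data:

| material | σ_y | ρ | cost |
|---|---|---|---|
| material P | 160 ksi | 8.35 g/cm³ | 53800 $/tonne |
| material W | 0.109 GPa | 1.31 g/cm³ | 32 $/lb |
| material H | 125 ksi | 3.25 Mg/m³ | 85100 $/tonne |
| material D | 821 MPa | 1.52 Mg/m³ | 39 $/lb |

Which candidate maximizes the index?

material D

After converting to SI:
  material P: σ_y = 1103 MPa, ρ = 8350 kg/m³, cost = 53.80 $/kg
  material W: σ_y = 109.0 MPa, ρ = 1310 kg/m³, cost = 70.55 $/kg
  material H: σ_y = 861.8 MPa, ρ = 3250 kg/m³, cost = 85.10 $/kg
  material D: σ_y = 821.0 MPa, ρ = 1520 kg/m³, cost = 85.98 $/kg
  material D: M = 6.28 kN·m per $
  material H: M = 3.12 kN·m per $
  material P: M = 2.46 kN·m per $
  material W: M = 1.18 kN·m per $
The maximum is for material D.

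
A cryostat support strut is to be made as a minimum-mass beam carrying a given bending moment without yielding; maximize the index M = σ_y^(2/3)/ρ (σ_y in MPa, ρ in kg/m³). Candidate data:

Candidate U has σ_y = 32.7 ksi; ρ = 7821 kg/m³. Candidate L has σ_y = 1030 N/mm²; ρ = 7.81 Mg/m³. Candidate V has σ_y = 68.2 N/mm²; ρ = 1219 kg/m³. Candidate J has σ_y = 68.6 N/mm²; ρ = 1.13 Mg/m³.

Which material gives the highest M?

candidate J

Normalizing units and computing the index:
  candidate U: σ_y = 225.5 MPa, ρ = 7821 kg/m³
  candidate L: σ_y = 1030 MPa, ρ = 7810 kg/m³
  candidate V: σ_y = 68.20 MPa, ρ = 1219 kg/m³
  candidate J: σ_y = 68.60 MPa, ρ = 1130 kg/m³
  candidate J: M = 14.8×10⁻³
  candidate V: M = 13.7×10⁻³
  candidate L: M = 13.1×10⁻³
  candidate U: M = 4.74×10⁻³
Candidate J has the largest M.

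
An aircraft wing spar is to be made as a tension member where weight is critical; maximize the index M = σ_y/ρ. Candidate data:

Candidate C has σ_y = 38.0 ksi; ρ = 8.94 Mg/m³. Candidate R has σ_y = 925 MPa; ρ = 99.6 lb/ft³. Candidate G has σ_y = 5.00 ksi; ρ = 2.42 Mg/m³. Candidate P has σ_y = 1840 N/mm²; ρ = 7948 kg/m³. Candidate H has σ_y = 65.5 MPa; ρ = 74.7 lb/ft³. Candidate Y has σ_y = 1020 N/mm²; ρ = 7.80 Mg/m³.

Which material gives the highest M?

candidate R

In SI units:
  candidate C: σ_y = 262.0 MPa, ρ = 8940 kg/m³
  candidate R: σ_y = 925.0 MPa, ρ = 1595 kg/m³
  candidate G: σ_y = 34.47 MPa, ρ = 2420 kg/m³
  candidate P: σ_y = 1840 MPa, ρ = 7948 kg/m³
  candidate H: σ_y = 65.50 MPa, ρ = 1197 kg/m³
  candidate Y: σ_y = 1020 MPa, ρ = 7800 kg/m³
  candidate R: M = 580 kN·m/kg
  candidate P: M = 232 kN·m/kg
  candidate Y: M = 131 kN·m/kg
  candidate H: M = 54.7 kN·m/kg
  candidate C: M = 29.3 kN·m/kg
  candidate G: M = 14.2 kN·m/kg
Candidate R has the largest M.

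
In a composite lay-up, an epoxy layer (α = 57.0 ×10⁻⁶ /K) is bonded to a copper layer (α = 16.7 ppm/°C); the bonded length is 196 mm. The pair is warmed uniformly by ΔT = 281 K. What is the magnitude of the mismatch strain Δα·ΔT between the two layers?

Δα = |57.0 − 16.7|×10⁻⁶/K = 40.3×10⁻⁶/K.
Mismatch strain = Δα·ΔT = 40.3×10⁻⁶ × 281.0 = 0.0113.

0.0113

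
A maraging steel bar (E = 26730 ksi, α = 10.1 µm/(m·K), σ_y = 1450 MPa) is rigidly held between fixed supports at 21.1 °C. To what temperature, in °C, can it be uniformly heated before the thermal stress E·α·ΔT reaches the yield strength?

800 °C

E = 26730 ksi = 184.3 GPa.
E·α·ΔT = 1450 MPa ⇒ ΔT = 1450 / (184.3×10³ × 10.1×10⁻⁶) = 779.0 K.
T = 21.1 + 779.0 = 800.1 °C.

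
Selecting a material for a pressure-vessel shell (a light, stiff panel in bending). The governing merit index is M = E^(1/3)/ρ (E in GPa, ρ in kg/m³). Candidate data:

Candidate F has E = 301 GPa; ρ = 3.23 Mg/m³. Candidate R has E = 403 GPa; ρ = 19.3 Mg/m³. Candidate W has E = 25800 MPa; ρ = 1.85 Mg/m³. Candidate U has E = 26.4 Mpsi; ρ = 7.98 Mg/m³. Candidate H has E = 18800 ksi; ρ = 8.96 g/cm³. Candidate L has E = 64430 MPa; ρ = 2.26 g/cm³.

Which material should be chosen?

Putting every candidate on a common basis:
  candidate F: E = 301.0 GPa, ρ = 3230 kg/m³
  candidate R: E = 403.0 GPa, ρ = 19300 kg/m³
  candidate W: E = 25.80 GPa, ρ = 1850 kg/m³
  candidate U: E = 182.0 GPa, ρ = 7980 kg/m³
  candidate H: E = 129.6 GPa, ρ = 8960 kg/m³
  candidate L: E = 64.43 GPa, ρ = 2260 kg/m³
  candidate F: M = 2.07×10⁻³
  candidate L: M = 1.77×10⁻³
  candidate W: M = 1.60×10⁻³
  candidate U: M = 0.710×10⁻³
  candidate H: M = 0.565×10⁻³
  candidate R: M = 0.383×10⁻³
Highest index: candidate F.

candidate F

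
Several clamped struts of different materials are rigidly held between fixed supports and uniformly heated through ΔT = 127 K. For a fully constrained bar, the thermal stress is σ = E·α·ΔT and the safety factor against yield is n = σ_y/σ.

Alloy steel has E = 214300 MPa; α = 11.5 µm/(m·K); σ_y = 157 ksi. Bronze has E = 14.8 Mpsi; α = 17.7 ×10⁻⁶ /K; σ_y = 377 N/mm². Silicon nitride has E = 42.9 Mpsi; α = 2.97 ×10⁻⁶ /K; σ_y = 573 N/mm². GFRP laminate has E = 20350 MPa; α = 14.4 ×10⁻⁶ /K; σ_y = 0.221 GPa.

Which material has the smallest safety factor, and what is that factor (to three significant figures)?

With everything in SI (GPa, ×10⁻⁶/K, MPa):
  alloy steel: E = 214.3, α = 11.5, σ_y = 1082 → σ = 313 MPa, n = 3.46
  bronze: E = 102.0, α = 17.7, σ_y = 377.0 → σ = 229 MPa, n = 1.64
  silicon nitride: E = 295.8, α = 2.97, σ_y = 573.0 → σ = 112 MPa, n = 5.14
  GFRP laminate: E = 20.35, α = 14.4, σ_y = 221.0 → σ = 37.2 MPa, n = 5.94
The minimum is bronze at n = 1.64.

bronze, n = 1.64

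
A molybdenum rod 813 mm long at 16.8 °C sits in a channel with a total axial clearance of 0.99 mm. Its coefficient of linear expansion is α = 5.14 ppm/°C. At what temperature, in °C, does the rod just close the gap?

254 °C

α·L₀·ΔT = 0.99 mm ⇒ ΔT = 0.99 / (5.14×10⁻⁶ × 813.0) = 236.9 K.
T = 16.8 + 236.9 = 253.7 °C.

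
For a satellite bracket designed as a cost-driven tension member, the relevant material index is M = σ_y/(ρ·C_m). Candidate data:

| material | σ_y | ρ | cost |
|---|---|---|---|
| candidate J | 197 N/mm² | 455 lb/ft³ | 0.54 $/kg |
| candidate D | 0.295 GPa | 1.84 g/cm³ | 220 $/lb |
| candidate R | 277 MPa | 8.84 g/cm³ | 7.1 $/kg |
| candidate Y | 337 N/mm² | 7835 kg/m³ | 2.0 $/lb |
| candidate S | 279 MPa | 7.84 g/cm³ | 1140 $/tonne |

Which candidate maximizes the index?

candidate J

Normalizing units and computing the index:
  candidate J: σ_y = 197.0 MPa, ρ = 7288 kg/m³, cost = 0.5400 $/kg
  candidate D: σ_y = 295.0 MPa, ρ = 1840 kg/m³, cost = 485.0 $/kg
  candidate R: σ_y = 277.0 MPa, ρ = 8840 kg/m³, cost = 7.100 $/kg
  candidate Y: σ_y = 337.0 MPa, ρ = 7835 kg/m³, cost = 4.409 $/kg
  candidate S: σ_y = 279.0 MPa, ρ = 7840 kg/m³, cost = 1.140 $/kg
  candidate J: M = 50.1 kN·m per $
  candidate S: M = 31.2 kN·m per $
  candidate Y: M = 9.76 kN·m per $
  candidate R: M = 4.41 kN·m per $
  candidate D: M = 0.331 kN·m per $
The maximum is for candidate J.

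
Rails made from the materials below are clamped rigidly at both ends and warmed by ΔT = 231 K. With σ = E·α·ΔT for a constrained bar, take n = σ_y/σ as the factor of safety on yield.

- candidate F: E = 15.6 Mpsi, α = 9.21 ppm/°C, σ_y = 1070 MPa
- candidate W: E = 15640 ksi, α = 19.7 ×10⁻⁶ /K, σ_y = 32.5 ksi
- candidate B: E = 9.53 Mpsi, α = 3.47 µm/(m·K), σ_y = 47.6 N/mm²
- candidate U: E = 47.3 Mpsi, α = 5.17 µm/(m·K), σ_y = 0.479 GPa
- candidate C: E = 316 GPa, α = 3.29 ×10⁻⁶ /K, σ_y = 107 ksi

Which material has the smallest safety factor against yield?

candidate W

With everything in SI (GPa, ×10⁻⁶/K, MPa):
  candidate F: E = 107.6, α = 9.21, σ_y = 1070 → σ = 229 MPa, n = 4.68
  candidate W: E = 107.8, α = 19.7, σ_y = 224.1 → σ = 491 MPa, n = 0.457
  candidate B: E = 65.71, α = 3.47, σ_y = 47.60 → σ = 52.7 MPa, n = 0.904
  candidate U: E = 326.1, α = 5.17, σ_y = 479.0 → σ = 389 MPa, n = 1.23
  candidate C: E = 316.0, α = 3.29, σ_y = 737.7 → σ = 240 MPa, n = 3.07
Candidate W has the lowest safety factor, n = 0.457.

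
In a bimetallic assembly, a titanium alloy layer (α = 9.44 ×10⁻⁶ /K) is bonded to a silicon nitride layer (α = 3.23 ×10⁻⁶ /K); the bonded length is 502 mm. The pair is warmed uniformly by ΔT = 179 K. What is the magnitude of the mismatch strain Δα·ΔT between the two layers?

Δα = |9.44 − 3.23|×10⁻⁶/K = 6.21×10⁻⁶/K.
Mismatch strain = Δα·ΔT = 6.21×10⁻⁶ × 179.0 = 1.11×10⁻³.

1.11×10⁻³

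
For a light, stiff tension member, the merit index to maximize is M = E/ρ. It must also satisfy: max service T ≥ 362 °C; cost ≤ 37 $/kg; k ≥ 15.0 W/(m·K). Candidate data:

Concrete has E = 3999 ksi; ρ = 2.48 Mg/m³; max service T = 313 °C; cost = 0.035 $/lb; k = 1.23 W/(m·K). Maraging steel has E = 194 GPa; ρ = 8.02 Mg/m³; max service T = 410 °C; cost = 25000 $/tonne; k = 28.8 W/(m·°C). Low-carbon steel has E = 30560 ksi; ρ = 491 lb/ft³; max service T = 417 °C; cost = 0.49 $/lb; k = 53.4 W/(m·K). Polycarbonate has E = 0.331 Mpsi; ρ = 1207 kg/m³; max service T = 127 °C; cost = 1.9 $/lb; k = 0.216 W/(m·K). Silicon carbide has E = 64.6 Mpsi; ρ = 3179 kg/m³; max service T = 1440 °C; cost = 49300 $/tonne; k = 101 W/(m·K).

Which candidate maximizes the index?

Screen on constraints: max service T ≥ 362 °C; cost ≤ 37 $/kg; k ≥ 15.0 W/(m·K). Survivors: maraging steel, low-carbon steel.
Convert each candidate to consistent units, then evaluate M:
  maraging steel: E = 194.0 GPa, ρ = 8020 kg/m³
  low-carbon steel: E = 210.7 GPa, ρ = 7865 kg/m³
  low-carbon steel: M = 26.8 MN·m/kg
  maraging steel: M = 24.2 MN·m/kg
Highest index: low-carbon steel.

low-carbon steel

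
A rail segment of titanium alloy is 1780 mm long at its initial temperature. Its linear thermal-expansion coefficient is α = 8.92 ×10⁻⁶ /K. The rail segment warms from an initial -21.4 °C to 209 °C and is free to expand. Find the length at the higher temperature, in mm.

1783.7 mm

ΔT = 209 − (-21.4) = 230.4 K.
ΔL = α·L₀·ΔT = 8.92×10⁻⁶ × 1780 mm × 230.4 K = 3.66 mm.
L = L₀ + ΔL = 1780 + 3.66 = 1783.7 mm.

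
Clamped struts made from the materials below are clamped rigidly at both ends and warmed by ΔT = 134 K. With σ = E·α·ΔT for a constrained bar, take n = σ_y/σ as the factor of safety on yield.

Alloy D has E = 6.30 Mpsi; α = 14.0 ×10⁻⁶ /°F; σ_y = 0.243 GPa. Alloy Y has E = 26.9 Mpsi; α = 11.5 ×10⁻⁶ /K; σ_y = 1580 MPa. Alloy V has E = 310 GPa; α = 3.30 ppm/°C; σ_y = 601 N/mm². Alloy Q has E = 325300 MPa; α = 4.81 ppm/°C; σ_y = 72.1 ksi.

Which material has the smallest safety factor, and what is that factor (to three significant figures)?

With everything in SI (GPa, ×10⁻⁶/K, MPa):
  alloy D: E = 43.44, α = 25.2, σ_y = 243.0 → σ = 147 MPa, n = 1.66
  alloy Y: E = 185.5, α = 11.5, σ_y = 1580 → σ = 286 MPa, n = 5.53
  alloy V: E = 310.0, α = 3.30, σ_y = 601.0 → σ = 137 MPa, n = 4.38
  alloy Q: E = 325.3, α = 4.81, σ_y = 497.1 → σ = 210 MPa, n = 2.37
The minimum is alloy D at n = 1.66.

alloy D, n = 1.66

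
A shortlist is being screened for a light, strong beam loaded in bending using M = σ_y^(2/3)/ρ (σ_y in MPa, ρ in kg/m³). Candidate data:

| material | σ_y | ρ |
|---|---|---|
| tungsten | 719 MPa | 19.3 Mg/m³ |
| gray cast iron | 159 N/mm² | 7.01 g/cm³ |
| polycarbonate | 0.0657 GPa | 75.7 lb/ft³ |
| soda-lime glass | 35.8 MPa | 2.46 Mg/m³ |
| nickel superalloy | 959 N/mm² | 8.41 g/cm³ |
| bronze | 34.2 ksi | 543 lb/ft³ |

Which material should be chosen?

Normalizing units and computing the index:
  tungsten: σ_y = 719.0 MPa, ρ = 19300 kg/m³
  gray cast iron: σ_y = 159.0 MPa, ρ = 7010 kg/m³
  polycarbonate: σ_y = 65.70 MPa, ρ = 1213 kg/m³
  soda-lime glass: σ_y = 35.80 MPa, ρ = 2460 kg/m³
  nickel superalloy: σ_y = 959.0 MPa, ρ = 8410 kg/m³
  bronze: σ_y = 235.8 MPa, ρ = 8698 kg/m³
  polycarbonate: M = 13.4×10⁻³
  nickel superalloy: M = 11.6×10⁻³
  soda-lime glass: M = 4.42×10⁻³
  bronze: M = 4.39×10⁻³
  gray cast iron: M = 4.19×10⁻³
  tungsten: M = 4.16×10⁻³
Highest index: polycarbonate.

polycarbonate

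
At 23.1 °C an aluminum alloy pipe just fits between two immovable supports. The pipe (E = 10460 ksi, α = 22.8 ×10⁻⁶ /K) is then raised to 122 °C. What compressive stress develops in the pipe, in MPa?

E = 10460 ksi = 72.12 GPa.
ΔT = 98.90 K. Constrained thermal stress σ = E·α·ΔT = 72.12×10³ MPa × 22.8×10⁻⁶ × 98.90 = 163 MPa (compressive).

163 MPa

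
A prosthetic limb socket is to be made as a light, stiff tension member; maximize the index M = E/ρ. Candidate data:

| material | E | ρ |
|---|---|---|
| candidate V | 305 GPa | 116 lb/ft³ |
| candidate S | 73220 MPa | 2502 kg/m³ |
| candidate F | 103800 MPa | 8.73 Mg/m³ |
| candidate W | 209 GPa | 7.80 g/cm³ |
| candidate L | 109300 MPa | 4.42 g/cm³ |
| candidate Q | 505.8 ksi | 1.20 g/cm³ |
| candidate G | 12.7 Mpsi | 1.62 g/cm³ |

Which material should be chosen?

After converting to SI:
  candidate V: E = 305.0 GPa, ρ = 1858 kg/m³
  candidate S: E = 73.22 GPa, ρ = 2502 kg/m³
  candidate F: E = 103.8 GPa, ρ = 8730 kg/m³
  candidate W: E = 209.0 GPa, ρ = 7800 kg/m³
  candidate L: E = 109.3 GPa, ρ = 4420 kg/m³
  candidate Q: E = 3.487 GPa, ρ = 1200 kg/m³
  candidate G: E = 87.56 GPa, ρ = 1620 kg/m³
  candidate V: M = 164 MN·m/kg
  candidate G: M = 54.1 MN·m/kg
  candidate S: M = 29.3 MN·m/kg
  candidate W: M = 26.8 MN·m/kg
  candidate L: M = 24.7 MN·m/kg
  candidate F: M = 11.9 MN·m/kg
  candidate Q: M = 2.91 MN·m/kg
The maximum is for candidate V.

candidate V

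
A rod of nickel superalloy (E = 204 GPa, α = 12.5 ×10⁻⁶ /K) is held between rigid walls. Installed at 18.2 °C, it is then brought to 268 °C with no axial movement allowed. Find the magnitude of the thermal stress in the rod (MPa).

ΔT = 249.8 K. Constrained thermal stress σ = E·α·ΔT = 204.0×10³ MPa × 12.5×10⁻⁶ × 249.8 = 637 MPa (compressive).

637 MPa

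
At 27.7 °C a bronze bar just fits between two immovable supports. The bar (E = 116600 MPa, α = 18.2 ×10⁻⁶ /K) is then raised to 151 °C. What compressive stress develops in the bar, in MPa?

262 MPa

E = 116600 MPa = 116.6 GPa.
ΔT = 123.3 K. Constrained thermal stress σ = E·α·ΔT = 116.6×10³ MPa × 18.2×10⁻⁶ × 123.3 = 262 MPa (compressive).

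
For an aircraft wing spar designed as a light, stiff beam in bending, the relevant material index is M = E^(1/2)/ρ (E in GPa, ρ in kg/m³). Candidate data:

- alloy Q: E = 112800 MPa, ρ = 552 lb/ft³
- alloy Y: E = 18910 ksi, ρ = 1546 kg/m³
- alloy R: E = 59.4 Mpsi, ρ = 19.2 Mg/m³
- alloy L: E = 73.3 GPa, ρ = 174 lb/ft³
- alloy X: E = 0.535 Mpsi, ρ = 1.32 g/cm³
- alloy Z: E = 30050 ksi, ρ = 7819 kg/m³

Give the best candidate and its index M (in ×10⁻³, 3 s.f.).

alloy Y, M = 7.39×10⁻³

After converting to SI:
  alloy Q: E = 112.8 GPa, ρ = 8842 kg/m³
  alloy Y: E = 130.4 GPa, ρ = 1546 kg/m³
  alloy R: E = 409.5 GPa, ρ = 19200 kg/m³
  alloy L: E = 73.30 GPa, ρ = 2787 kg/m³
  alloy X: E = 3.689 GPa, ρ = 1320 kg/m³
  alloy Z: E = 207.2 GPa, ρ = 7819 kg/m³
  alloy Y: M = 7.39×10⁻³
  alloy L: M = 3.07×10⁻³
  alloy Z: M = 1.84×10⁻³
  alloy X: M = 1.45×10⁻³
  alloy Q: M = 1.20×10⁻³
  alloy R: M = 1.05×10⁻³
Alloy Y has the largest M.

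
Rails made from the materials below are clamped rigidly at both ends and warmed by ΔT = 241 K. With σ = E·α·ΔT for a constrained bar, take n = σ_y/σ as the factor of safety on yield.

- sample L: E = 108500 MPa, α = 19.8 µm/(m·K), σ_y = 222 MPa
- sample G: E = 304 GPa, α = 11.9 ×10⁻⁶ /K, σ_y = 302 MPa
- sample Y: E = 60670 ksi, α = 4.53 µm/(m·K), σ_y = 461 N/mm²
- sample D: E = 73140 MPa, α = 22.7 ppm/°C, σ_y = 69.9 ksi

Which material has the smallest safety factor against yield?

sample G

Per material, after unit conversion:
  sample L: E = 108.5, α = 19.8, σ_y = 222.0 → σ = 518 MPa, n = 0.429
  sample G: E = 304.0, α = 11.9, σ_y = 302.0 → σ = 872 MPa, n = 0.346
  sample Y: E = 418.3, α = 4.53, σ_y = 461.0 → σ = 457 MPa, n = 1.01
  sample D: E = 73.14, α = 22.7, σ_y = 481.9 → σ = 400 MPa, n = 1.20
The minimum is sample G at n = 0.346.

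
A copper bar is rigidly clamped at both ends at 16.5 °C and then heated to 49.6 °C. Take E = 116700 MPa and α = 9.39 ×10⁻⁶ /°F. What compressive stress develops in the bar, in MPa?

E = 116700 MPa = 116.7 GPa.
α = 9.39×10⁻⁶/°F × 9/5 = 16.9×10⁻⁶/K.
ΔT = 33.10 K. Constrained thermal stress σ = E·α·ΔT = 116.7×10³ MPa × 16.9×10⁻⁶ × 33.10 = 65.3 MPa (compressive).

65.3 MPa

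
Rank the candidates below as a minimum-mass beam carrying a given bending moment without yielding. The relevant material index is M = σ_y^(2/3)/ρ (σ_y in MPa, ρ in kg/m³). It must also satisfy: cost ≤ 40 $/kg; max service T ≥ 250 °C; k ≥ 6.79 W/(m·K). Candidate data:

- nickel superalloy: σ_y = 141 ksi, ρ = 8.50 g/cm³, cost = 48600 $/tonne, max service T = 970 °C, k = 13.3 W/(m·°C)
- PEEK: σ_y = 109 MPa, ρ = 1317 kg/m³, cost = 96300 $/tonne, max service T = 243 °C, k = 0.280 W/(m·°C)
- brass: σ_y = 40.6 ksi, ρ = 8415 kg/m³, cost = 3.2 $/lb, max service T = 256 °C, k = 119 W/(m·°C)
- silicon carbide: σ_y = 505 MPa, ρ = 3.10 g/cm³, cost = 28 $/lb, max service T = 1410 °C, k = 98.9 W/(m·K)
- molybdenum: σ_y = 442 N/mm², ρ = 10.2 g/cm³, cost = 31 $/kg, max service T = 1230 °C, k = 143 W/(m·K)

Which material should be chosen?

molybdenum

Screen on constraints: cost ≤ 40 $/kg; max service T ≥ 250 °C; k ≥ 6.79 W/(m·K). Survivors: brass, molybdenum.
In SI units:
  brass: σ_y = 279.9 MPa, ρ = 8415 kg/m³
  molybdenum: σ_y = 442.0 MPa, ρ = 10200 kg/m³
  molybdenum: M = 5.69×10⁻³
  brass: M = 5.09×10⁻³
Molybdenum ranks first.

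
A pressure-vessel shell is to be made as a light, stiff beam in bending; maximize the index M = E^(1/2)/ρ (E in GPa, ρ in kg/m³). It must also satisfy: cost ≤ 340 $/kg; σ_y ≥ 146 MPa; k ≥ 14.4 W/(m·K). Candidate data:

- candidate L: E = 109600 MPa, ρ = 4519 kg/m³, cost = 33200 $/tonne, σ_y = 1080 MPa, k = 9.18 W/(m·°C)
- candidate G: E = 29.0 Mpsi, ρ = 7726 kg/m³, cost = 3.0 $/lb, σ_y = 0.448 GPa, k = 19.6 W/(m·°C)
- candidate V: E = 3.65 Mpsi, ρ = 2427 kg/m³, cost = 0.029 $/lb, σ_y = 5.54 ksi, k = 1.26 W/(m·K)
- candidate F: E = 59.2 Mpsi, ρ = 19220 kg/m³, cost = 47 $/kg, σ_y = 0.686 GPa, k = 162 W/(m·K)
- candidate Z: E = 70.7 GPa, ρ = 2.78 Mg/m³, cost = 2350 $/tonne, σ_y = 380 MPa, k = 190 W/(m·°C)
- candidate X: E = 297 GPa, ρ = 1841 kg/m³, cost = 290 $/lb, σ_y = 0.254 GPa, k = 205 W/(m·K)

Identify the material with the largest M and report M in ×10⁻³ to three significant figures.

candidate Z, M = 3.02×10⁻³

Screen on constraints: cost ≤ 340 $/kg; σ_y ≥ 146 MPa; k ≥ 14.4 W/(m·K). Survivors: candidate G, candidate F, candidate Z.
Normalizing units and computing the index:
  candidate G: E = 199.9 GPa, ρ = 7726 kg/m³
  candidate F: E = 408.2 GPa, ρ = 19220 kg/m³
  candidate Z: E = 70.70 GPa, ρ = 2780 kg/m³
  candidate Z: M = 3.02×10⁻³
  candidate G: M = 1.83×10⁻³
  candidate F: M = 1.05×10⁻³
Candidate Z has the largest M.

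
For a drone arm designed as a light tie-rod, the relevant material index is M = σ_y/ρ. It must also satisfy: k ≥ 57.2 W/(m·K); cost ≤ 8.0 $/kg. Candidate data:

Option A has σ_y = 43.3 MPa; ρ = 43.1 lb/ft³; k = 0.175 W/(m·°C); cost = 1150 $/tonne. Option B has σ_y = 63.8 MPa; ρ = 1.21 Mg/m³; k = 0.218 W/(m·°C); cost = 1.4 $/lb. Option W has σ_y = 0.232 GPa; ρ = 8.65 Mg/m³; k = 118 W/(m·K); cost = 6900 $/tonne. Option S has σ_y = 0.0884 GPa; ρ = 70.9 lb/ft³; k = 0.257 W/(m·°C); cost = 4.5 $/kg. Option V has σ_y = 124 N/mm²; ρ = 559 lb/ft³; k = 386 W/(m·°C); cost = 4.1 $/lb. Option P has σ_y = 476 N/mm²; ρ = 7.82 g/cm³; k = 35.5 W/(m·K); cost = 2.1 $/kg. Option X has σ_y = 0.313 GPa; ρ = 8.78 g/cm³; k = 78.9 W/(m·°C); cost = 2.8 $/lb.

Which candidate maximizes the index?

option X

Screen on constraints: k ≥ 57.2 W/(m·K); cost ≤ 8.0 $/kg. Survivors: option W, option X.
After converting to SI:
  option W: σ_y = 232.0 MPa, ρ = 8650 kg/m³
  option X: σ_y = 313.0 MPa, ρ = 8780 kg/m³
  option X: M = 35.6 kN·m/kg
  option W: M = 26.8 kN·m/kg
Highest index: option X.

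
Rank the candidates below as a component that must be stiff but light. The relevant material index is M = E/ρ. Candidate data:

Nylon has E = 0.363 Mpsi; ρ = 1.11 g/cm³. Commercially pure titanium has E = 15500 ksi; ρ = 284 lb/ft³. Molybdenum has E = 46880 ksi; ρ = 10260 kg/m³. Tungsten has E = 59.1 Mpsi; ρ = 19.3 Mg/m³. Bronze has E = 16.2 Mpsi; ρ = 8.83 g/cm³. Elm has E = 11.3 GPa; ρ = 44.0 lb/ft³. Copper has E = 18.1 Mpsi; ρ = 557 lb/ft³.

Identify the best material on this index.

molybdenum

Convert each candidate to consistent units, then evaluate M:
  nylon: E = 2.503 GPa, ρ = 1110 kg/m³
  commercially pure titanium: E = 106.9 GPa, ρ = 4549 kg/m³
  molybdenum: E = 323.2 GPa, ρ = 10260 kg/m³
  tungsten: E = 407.5 GPa, ρ = 19300 kg/m³
  bronze: E = 111.7 GPa, ρ = 8830 kg/m³
  elm: E = 11.30 GPa, ρ = 704.8 kg/m³
  copper: E = 124.8 GPa, ρ = 8922 kg/m³
  molybdenum: M = 31.5 MN·m/kg
  commercially pure titanium: M = 23.5 MN·m/kg
  tungsten: M = 21.1 MN·m/kg
  elm: M = 16.0 MN·m/kg
  copper: M = 14.0 MN·m/kg
  bronze: M = 12.6 MN·m/kg
  nylon: M = 2.25 MN·m/kg
The maximum is for molybdenum.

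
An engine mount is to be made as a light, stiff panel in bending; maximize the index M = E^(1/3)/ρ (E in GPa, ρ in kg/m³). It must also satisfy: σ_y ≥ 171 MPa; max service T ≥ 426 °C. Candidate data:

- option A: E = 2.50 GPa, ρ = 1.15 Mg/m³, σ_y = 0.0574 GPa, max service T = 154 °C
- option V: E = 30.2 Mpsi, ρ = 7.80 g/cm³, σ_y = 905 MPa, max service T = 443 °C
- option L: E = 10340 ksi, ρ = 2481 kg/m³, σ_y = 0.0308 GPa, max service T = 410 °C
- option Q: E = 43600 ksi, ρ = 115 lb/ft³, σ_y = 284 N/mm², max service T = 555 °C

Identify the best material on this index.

option Q

Screen on constraints: σ_y ≥ 171 MPa; max service T ≥ 426 °C. Survivors: option V, option Q.
In SI units:
  option V: E = 208.2 GPa, ρ = 7800 kg/m³
  option Q: E = 300.6 GPa, ρ = 1842 kg/m³
  option Q: M = 3.64×10⁻³
  option V: M = 0.760×10⁻³
Highest index: option Q.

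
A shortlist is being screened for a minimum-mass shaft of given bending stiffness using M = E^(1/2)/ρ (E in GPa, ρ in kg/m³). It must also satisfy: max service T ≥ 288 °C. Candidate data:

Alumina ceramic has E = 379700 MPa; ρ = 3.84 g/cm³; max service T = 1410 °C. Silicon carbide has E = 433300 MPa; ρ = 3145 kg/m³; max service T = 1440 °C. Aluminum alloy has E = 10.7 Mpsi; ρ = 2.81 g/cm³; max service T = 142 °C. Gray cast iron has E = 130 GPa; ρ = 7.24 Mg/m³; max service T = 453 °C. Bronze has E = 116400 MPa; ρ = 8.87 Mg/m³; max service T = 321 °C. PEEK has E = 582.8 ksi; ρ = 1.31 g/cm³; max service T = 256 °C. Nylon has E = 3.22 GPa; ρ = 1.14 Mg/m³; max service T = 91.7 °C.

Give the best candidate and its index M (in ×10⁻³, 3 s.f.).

silicon carbide, M = 6.62×10⁻³

Screen on constraints: max service T ≥ 288 °C. Survivors: alumina ceramic, silicon carbide, gray cast iron, bronze.
Normalizing units and computing the index:
  alumina ceramic: E = 379.7 GPa, ρ = 3840 kg/m³
  silicon carbide: E = 433.3 GPa, ρ = 3145 kg/m³
  gray cast iron: E = 130.0 GPa, ρ = 7240 kg/m³
  bronze: E = 116.4 GPa, ρ = 8870 kg/m³
  silicon carbide: M = 6.62×10⁻³
  alumina ceramic: M = 5.07×10⁻³
  gray cast iron: M = 1.57×10⁻³
  bronze: M = 1.22×10⁻³
Silicon carbide ranks first.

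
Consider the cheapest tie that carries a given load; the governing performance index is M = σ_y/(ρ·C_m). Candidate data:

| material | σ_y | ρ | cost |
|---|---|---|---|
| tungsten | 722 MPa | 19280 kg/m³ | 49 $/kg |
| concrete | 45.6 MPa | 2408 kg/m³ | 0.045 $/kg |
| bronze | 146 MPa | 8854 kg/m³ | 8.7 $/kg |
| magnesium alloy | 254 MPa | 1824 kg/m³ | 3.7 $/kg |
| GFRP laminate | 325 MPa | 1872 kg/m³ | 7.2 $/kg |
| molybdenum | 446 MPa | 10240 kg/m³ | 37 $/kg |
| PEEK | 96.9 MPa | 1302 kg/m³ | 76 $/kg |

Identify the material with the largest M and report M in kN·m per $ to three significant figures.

concrete, M = 421 kN·m per $

Evaluate M for each candidate:
  concrete: M = 421 kN·m per $
  magnesium alloy: M = 37.6 kN·m per $
  GFRP laminate: M = 24.1 kN·m per $
  bronze: M = 1.90 kN·m per $
  molybdenum: M = 1.18 kN·m per $
  PEEK: M = 0.979 kN·m per $
  tungsten: M = 0.764 kN·m per $
The maximum is for concrete.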